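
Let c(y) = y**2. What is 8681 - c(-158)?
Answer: -16283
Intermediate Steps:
8681 - c(-158) = 8681 - 1*(-158)**2 = 8681 - 1*24964 = 8681 - 24964 = -16283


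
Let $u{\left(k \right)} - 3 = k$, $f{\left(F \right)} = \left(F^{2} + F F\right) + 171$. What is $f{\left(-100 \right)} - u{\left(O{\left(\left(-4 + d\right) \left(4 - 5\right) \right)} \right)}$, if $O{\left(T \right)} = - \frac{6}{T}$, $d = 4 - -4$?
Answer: $\frac{40333}{2} \approx 20167.0$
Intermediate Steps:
$d = 8$ ($d = 4 + 4 = 8$)
$f{\left(F \right)} = 171 + 2 F^{2}$ ($f{\left(F \right)} = \left(F^{2} + F^{2}\right) + 171 = 2 F^{2} + 171 = 171 + 2 F^{2}$)
$u{\left(k \right)} = 3 + k$
$f{\left(-100 \right)} - u{\left(O{\left(\left(-4 + d\right) \left(4 - 5\right) \right)} \right)} = \left(171 + 2 \left(-100\right)^{2}\right) - \left(3 - \frac{6}{\left(-4 + 8\right) \left(4 - 5\right)}\right) = \left(171 + 2 \cdot 10000\right) - \left(3 - \frac{6}{4 \left(-1\right)}\right) = \left(171 + 20000\right) - \left(3 - \frac{6}{-4}\right) = 20171 - \left(3 - - \frac{3}{2}\right) = 20171 - \left(3 + \frac{3}{2}\right) = 20171 - \frac{9}{2} = \frac{40333}{2}$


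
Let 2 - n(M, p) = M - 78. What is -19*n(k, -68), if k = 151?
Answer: 1349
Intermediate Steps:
n(M, p) = 80 - M (n(M, p) = 2 - (M - 78) = 2 - (-78 + M) = 2 + (78 - M) = 80 - M)
-19*n(k, -68) = -19*(80 - 1*151) = -19*(80 - 151) = -19*(-71) = 1349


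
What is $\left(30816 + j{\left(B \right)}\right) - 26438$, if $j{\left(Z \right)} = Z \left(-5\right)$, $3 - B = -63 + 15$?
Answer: $4123$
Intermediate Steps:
$B = 51$ ($B = 3 - \left(-63 + 15\right) = 3 - -48 = 3 + 48 = 51$)
$j{\left(Z \right)} = - 5 Z$
$\left(30816 + j{\left(B \right)}\right) - 26438 = \left(30816 - 255\right) - 26438 = 30561 - 26438 = 4123$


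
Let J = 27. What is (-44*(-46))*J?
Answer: 54648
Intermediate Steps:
(-44*(-46))*J = -44*(-46)*27 = 2024*27 = 54648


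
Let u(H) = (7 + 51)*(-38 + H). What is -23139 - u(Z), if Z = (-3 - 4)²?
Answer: -23777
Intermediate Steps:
Z = 49 (Z = (-7)² = 49)
u(H) = -2204 + 58*H (u(H) = 58*(-38 + H) = -2204 + 58*H)
-23139 - u(Z) = -23139 - (-2204 + 58*49) = -23139 - (-2204 + 2842) = -23139 - 1*638 = -23139 - 638 = -23777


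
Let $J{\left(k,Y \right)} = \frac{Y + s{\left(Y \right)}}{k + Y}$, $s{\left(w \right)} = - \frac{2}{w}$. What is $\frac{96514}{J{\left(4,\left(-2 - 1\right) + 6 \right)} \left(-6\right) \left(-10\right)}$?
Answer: $\frac{48257}{10} \approx 4825.7$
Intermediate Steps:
$J{\left(k,Y \right)} = \frac{Y - \frac{2}{Y}}{Y + k}$ ($J{\left(k,Y \right)} = \frac{Y - \frac{2}{Y}}{k + Y} = \frac{Y - \frac{2}{Y}}{Y + k}$)
$\frac{96514}{J{\left(4,\left(-2 - 1\right) + 6 \right)} \left(-6\right) \left(-10\right)} = \frac{96514}{\frac{-2 + \left(\left(-2 - 1\right) + 6\right)^{2}}{\left(\left(-2 - 1\right) + 6\right) \left(\left(\left(-2 - 1\right) + 6\right) + 4\right)} \left(-6\right) \left(-10\right)} = \frac{96514}{\frac{-2 + \left(-3 + 6\right)^{2}}{\left(-3 + 6\right) \left(\left(-3 + 6\right) + 4\right)} \left(-6\right) \left(-10\right)} = \frac{96514}{\frac{-2 + 3^{2}}{3 \left(3 + 4\right)} \left(-6\right) \left(-10\right)} = \frac{96514}{\frac{-2 + 9}{3 \cdot 7} \left(-6\right) \left(-10\right)} = \frac{96514}{\frac{1}{3} \cdot \frac{1}{7} \cdot 7 \left(-6\right) \left(-10\right)} = \frac{96514}{\frac{1}{3} \left(-6\right) \left(-10\right)} = \frac{96514}{\left(-2\right) \left(-10\right)} = \frac{96514}{20} = 96514 \cdot \frac{1}{20} = \frac{48257}{10}$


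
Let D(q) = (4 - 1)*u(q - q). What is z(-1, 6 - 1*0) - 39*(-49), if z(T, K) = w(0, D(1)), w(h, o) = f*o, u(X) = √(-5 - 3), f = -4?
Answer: 1911 - 24*I*√2 ≈ 1911.0 - 33.941*I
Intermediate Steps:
u(X) = 2*I*√2 (u(X) = √(-8) = 2*I*√2)
D(q) = 6*I*√2 (D(q) = (4 - 1)*(2*I*√2) = 3*(2*I*√2) = 6*I*√2)
w(h, o) = -4*o
z(T, K) = -24*I*√2
z(-1, 6 - 1*0) - 39*(-49) = -24*I*√2 - 39*(-49) = -24*I*√2 + 1911 = 1911 - 24*I*√2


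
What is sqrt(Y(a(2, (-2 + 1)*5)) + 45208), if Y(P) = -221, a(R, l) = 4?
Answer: sqrt(44987) ≈ 212.10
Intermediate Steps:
sqrt(Y(a(2, (-2 + 1)*5)) + 45208) = sqrt(-221 + 45208) = sqrt(44987)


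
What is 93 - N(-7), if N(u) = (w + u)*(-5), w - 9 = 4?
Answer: 123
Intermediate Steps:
w = 13 (w = 9 + 4 = 13)
N(u) = -65 - 5*u (N(u) = (13 + u)*(-5) = -65 - 5*u)
93 - N(-7) = 93 - (-65 - 5*(-7)) = 93 - (-65 + 35) = 93 - 1*(-30) = 93 + 30 = 123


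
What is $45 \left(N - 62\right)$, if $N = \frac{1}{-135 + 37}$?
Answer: $- \frac{273465}{98} \approx -2790.5$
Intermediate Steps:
$N = - \frac{1}{98}$ ($N = \frac{1}{-98} = - \frac{1}{98} \approx -0.010204$)
$45 \left(N - 62\right) = 45 \left(- \frac{1}{98} - 62\right) = 45 \left(- \frac{6077}{98}\right) = - \frac{273465}{98}$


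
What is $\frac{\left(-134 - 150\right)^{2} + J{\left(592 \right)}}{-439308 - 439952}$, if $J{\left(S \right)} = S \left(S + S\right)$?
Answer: $- \frac{195396}{219815} \approx -0.88891$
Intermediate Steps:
$J{\left(S \right)} = 2 S^{2}$ ($J{\left(S \right)} = S 2 S = 2 S^{2}$)
$\frac{\left(-134 - 150\right)^{2} + J{\left(592 \right)}}{-439308 - 439952} = \frac{\left(-134 - 150\right)^{2} + 2 \cdot 592^{2}}{-439308 - 439952} = \frac{\left(-284\right)^{2} + 2 \cdot 350464}{-879260} = \left(80656 + 700928\right) \left(- \frac{1}{879260}\right) = 781584 \left(- \frac{1}{879260}\right) = - \frac{195396}{219815}$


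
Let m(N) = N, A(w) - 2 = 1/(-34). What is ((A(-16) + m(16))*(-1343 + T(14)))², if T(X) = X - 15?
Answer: 168585790464/289 ≈ 5.8334e+8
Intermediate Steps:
A(w) = 67/34 (A(w) = 2 + 1/(-34) = 2 - 1/34 = 67/34)
T(X) = -15 + X
((A(-16) + m(16))*(-1343 + T(14)))² = ((67/34 + 16)*(-1343 + (-15 + 14)))² = (611*(-1343 - 1)/34)² = ((611/34)*(-1344))² = (-410592/17)² = 168585790464/289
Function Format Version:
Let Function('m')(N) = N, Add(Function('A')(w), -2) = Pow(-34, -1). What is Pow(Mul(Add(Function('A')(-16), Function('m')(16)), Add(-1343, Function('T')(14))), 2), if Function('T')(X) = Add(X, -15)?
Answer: Rational(168585790464, 289) ≈ 5.8334e+8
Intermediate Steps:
Function('A')(w) = Rational(67, 34) (Function('A')(w) = Add(2, Pow(-34, -1)) = Add(2, Rational(-1, 34)) = Rational(67, 34))
Function('T')(X) = Add(-15, X)
Pow(Mul(Add(Function('A')(-16), Function('m')(16)), Add(-1343, Function('T')(14))), 2) = Pow(Mul(Add(Rational(67, 34), 16), Add(-1343, Add(-15, 14))), 2) = Pow(Mul(Rational(611, 34), Add(-1343, -1)), 2) = Pow(Mul(Rational(611, 34), -1344), 2) = Pow(Rational(-410592, 17), 2) = Rational(168585790464, 289)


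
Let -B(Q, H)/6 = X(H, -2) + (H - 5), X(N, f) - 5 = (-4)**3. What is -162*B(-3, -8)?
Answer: -69984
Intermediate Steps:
X(N, f) = -59 (X(N, f) = 5 + (-4)**3 = 5 - 64 = -59)
B(Q, H) = 384 - 6*H (B(Q, H) = -6*(-59 + (H - 5)) = -6*(-59 + (-5 + H)) = -6*(-64 + H) = 384 - 6*H)
-162*B(-3, -8) = -162*(384 - 6*(-8)) = -162*(384 + 48) = -162*432 = -69984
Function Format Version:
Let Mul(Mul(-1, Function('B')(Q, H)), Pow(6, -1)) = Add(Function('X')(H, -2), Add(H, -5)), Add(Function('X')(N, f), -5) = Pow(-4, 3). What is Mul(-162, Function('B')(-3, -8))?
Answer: -69984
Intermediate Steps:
Function('X')(N, f) = -59 (Function('X')(N, f) = Add(5, Pow(-4, 3)) = Add(5, -64) = -59)
Function('B')(Q, H) = Add(384, Mul(-6, H)) (Function('B')(Q, H) = Mul(-6, Add(-59, Add(H, -5))) = Mul(-6, Add(-59, Add(-5, H))) = Mul(-6, Add(-64, H)) = Add(384, Mul(-6, H)))
Mul(-162, Function('B')(-3, -8)) = Mul(-162, Add(384, Mul(-6, -8))) = Mul(-162, Add(384, 48)) = Mul(-162, 432) = -69984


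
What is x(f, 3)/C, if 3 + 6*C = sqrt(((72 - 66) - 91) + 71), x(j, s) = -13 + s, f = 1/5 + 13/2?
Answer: 180/23 + 60*I*sqrt(14)/23 ≈ 7.8261 + 9.7608*I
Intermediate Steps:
f = 67/10 (f = 1*(1/5) + 13*(1/2) = 1/5 + 13/2 = 67/10 ≈ 6.7000)
C = -1/2 + I*sqrt(14)/6 (C = -1/2 + sqrt(((72 - 66) - 91) + 71)/6 = -1/2 + sqrt((6 - 91) + 71)/6 = -1/2 + sqrt(-85 + 71)/6 = -1/2 + sqrt(-14)/6 = -1/2 + (I*sqrt(14))/6 = -1/2 + I*sqrt(14)/6 ≈ -0.5 + 0.62361*I)
x(f, 3)/C = (-13 + 3)/(-1/2 + I*sqrt(14)/6) = -10/(-1/2 + I*sqrt(14)/6)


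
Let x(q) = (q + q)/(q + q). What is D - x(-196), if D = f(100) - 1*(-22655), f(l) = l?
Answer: 22754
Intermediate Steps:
x(q) = 1 (x(q) = (2*q)/((2*q)) = (2*q)*(1/(2*q)) = 1)
D = 22755 (D = 100 - 1*(-22655) = 100 + 22655 = 22755)
D - x(-196) = 22755 - 1*1 = 22755 - 1 = 22754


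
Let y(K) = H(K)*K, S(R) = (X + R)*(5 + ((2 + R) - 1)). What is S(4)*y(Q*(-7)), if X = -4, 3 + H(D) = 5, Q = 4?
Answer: 0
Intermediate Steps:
H(D) = 2 (H(D) = -3 + 5 = 2)
S(R) = (-4 + R)*(6 + R) (S(R) = (-4 + R)*(5 + ((2 + R) - 1)) = (-4 + R)*(5 + (1 + R)) = (-4 + R)*(6 + R))
y(K) = 2*K
S(4)*y(Q*(-7)) = (-24 + 4² + 2*4)*(2*(4*(-7))) = (-24 + 16 + 8)*(2*(-28)) = 0*(-56) = 0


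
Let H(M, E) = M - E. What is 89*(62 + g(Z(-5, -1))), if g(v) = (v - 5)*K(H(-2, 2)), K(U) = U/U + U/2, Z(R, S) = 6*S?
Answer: 6497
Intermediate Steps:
K(U) = 1 + U/2 (K(U) = 1 + U*(½) = 1 + U/2)
g(v) = 5 - v (g(v) = (v - 5)*(1 + (-2 - 1*2)/2) = (-5 + v)*(1 + (-2 - 2)/2) = (-5 + v)*(1 + (½)*(-4)) = (-5 + v)*(1 - 2) = (-5 + v)*(-1) = 5 - v)
89*(62 + g(Z(-5, -1))) = 89*(62 + (5 - 6*(-1))) = 89*(62 + (5 - 1*(-6))) = 89*(62 + (5 + 6)) = 89*(62 + 11) = 89*73 = 6497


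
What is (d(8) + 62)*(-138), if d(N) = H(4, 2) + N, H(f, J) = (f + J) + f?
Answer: -11040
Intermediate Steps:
H(f, J) = J + 2*f (H(f, J) = (J + f) + f = J + 2*f)
d(N) = 10 + N (d(N) = (2 + 2*4) + N = (2 + 8) + N = 10 + N)
(d(8) + 62)*(-138) = ((10 + 8) + 62)*(-138) = (18 + 62)*(-138) = 80*(-138) = -11040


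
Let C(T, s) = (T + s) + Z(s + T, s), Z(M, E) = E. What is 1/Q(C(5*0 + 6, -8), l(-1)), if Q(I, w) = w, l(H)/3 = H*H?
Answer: ⅓ ≈ 0.33333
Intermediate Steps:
C(T, s) = T + 2*s (C(T, s) = (T + s) + s = T + 2*s)
l(H) = 3*H² (l(H) = 3*(H*H) = 3*H²)
1/Q(C(5*0 + 6, -8), l(-1)) = 1/(3*(-1)²) = 1/(3*1) = 1/3 = ⅓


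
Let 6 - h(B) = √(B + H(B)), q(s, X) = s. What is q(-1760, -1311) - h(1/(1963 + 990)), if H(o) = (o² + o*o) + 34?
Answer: -1766 + √296490061/2953 ≈ -1760.2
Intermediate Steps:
H(o) = 34 + 2*o² (H(o) = (o² + o²) + 34 = 2*o² + 34 = 34 + 2*o²)
h(B) = 6 - √(34 + B + 2*B²) (h(B) = 6 - √(B + (34 + 2*B²)) = 6 - √(34 + B + 2*B²))
q(-1760, -1311) - h(1/(1963 + 990)) = -1760 - (6 - √(34 + 1/(1963 + 990) + 2*(1/(1963 + 990))²)) = -1760 - (6 - √(34 + 1/2953 + 2*(1/2953)²)) = -1760 - (6 - √(34 + 1/2953 + 2*(1/8720209))) = -1760 - (6 - √(34 + 1/2953 + 2/8720209)) = -1760 - (6 - √(296490061/8720209)) = -1760 - (6 - √296490061/2953) = -1760 + (-6 + √296490061/2953) = -1766 + √296490061/2953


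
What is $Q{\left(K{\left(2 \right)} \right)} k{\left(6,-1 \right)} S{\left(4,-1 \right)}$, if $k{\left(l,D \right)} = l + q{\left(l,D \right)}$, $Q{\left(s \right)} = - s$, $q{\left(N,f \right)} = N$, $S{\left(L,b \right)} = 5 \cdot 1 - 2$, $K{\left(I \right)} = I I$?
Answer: $-144$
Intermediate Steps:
$K{\left(I \right)} = I^{2}$
$S{\left(L,b \right)} = 3$ ($S{\left(L,b \right)} = 5 - 2 = 3$)
$k{\left(l,D \right)} = 2 l$ ($k{\left(l,D \right)} = l + l = 2 l$)
$Q{\left(K{\left(2 \right)} \right)} k{\left(6,-1 \right)} S{\left(4,-1 \right)} = - 2^{2} \cdot 2 \cdot 6 \cdot 3 = \left(-1\right) 4 \cdot 12 \cdot 3 = \left(-4\right) 12 \cdot 3 = \left(-48\right) 3 = -144$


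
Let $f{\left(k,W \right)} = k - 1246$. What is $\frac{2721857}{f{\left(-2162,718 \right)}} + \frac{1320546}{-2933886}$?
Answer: $- \frac{1331686427845}{1666447248} \approx -799.12$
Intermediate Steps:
$f{\left(k,W \right)} = -1246 + k$
$\frac{2721857}{f{\left(-2162,718 \right)}} + \frac{1320546}{-2933886} = \frac{2721857}{-1246 - 2162} + \frac{1320546}{-2933886} = \frac{2721857}{-3408} + 1320546 \left(- \frac{1}{2933886}\right) = 2721857 \left(- \frac{1}{3408}\right) - \frac{220091}{488981} = - \frac{2721857}{3408} - \frac{220091}{488981} = - \frac{1331686427845}{1666447248}$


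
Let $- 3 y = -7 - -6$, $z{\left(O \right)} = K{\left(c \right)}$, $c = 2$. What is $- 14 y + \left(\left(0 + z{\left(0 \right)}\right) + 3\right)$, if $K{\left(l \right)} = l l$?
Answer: $\frac{7}{3} \approx 2.3333$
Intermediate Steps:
$K{\left(l \right)} = l^{2}$
$z{\left(O \right)} = 4$ ($z{\left(O \right)} = 2^{2} = 4$)
$y = \frac{1}{3}$ ($y = - \frac{-7 - -6}{3} = - \frac{-7 + 6}{3} = \left(- \frac{1}{3}\right) \left(-1\right) = \frac{1}{3} \approx 0.33333$)
$- 14 y + \left(\left(0 + z{\left(0 \right)}\right) + 3\right) = \left(-14\right) \frac{1}{3} + \left(\left(0 + 4\right) + 3\right) = - \frac{14}{3} + \left(4 + 3\right) = - \frac{14}{3} + 7 = \frac{7}{3}$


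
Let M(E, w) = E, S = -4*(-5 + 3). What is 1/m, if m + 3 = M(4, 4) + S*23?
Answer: 1/185 ≈ 0.0054054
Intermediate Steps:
S = 8 (S = -4*(-2) = 8)
m = 185 (m = -3 + (4 + 8*23) = -3 + (4 + 184) = -3 + 188 = 185)
1/m = 1/185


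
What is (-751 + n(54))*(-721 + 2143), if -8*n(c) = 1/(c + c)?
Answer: -51260335/48 ≈ -1.0679e+6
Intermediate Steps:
n(c) = -1/(16*c) (n(c) = -1/(8*(c + c)) = -1/(2*c)/8 = -1/(16*c))
(-751 + n(54))*(-721 + 2143) = (-751 - 1/16/54)*(-721 + 2143) = (-751 - 1/16*1/54)*1422 = (-751 - 1/864)*1422 = -648865/864*1422 = -51260335/48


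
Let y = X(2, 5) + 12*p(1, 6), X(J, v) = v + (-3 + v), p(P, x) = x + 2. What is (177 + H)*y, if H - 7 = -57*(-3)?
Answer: 36565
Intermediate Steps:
p(P, x) = 2 + x
H = 178 (H = 7 - 57*(-3) = 7 + 171 = 178)
X(J, v) = -3 + 2*v
y = 103 (y = (-3 + 2*5) + 12*(2 + 6) = (-3 + 10) + 12*8 = 7 + 96 = 103)
(177 + H)*y = (177 + 178)*103 = 355*103 = 36565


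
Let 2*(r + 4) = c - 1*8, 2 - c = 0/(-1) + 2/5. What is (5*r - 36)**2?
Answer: 5184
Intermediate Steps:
c = 8/5 (c = 2 - (0/(-1) + 2/5) = 2 - (0*(-1) + 2*(1/5)) = 2 - (0 + 2/5) = 2 - 1*2/5 = 2 - 2/5 = 8/5 ≈ 1.6000)
r = -36/5 (r = -4 + (8/5 - 1*8)/2 = -4 + (8/5 - 8)/2 = -4 + (1/2)*(-32/5) = -4 - 16/5 = -36/5 ≈ -7.2000)
(5*r - 36)**2 = (5*(-36/5) - 36)**2 = (-36 - 36)**2 = (-72)**2 = 5184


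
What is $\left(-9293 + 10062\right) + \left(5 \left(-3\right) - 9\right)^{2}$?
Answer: $1345$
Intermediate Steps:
$\left(-9293 + 10062\right) + \left(5 \left(-3\right) - 9\right)^{2} = 769 + \left(-15 - 9\right)^{2} = 769 + \left(-24\right)^{2} = 769 + 576 = 1345$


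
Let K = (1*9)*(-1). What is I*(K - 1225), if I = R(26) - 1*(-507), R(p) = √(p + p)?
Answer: -625638 - 2468*√13 ≈ -6.3454e+5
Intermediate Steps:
R(p) = √2*√p (R(p) = √(2*p) = √2*√p)
K = -9 (K = 9*(-1) = -9)
I = 507 + 2*√13 (I = √2*√26 - 1*(-507) = 2*√13 + 507 = 507 + 2*√13 ≈ 514.21)
I*(K - 1225) = (507 + 2*√13)*(-9 - 1225) = (507 + 2*√13)*(-1234) = -625638 - 2468*√13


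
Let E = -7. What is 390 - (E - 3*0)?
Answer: 397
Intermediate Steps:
390 - (E - 3*0) = 390 - (-7 - 3*0) = 390 - (-7 + 0) = 390 - 1*(-7) = 390 + 7 = 397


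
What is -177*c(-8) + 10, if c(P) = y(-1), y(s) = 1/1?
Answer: -167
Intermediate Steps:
y(s) = 1 (y(s) = 1*1 = 1)
c(P) = 1
-177*c(-8) + 10 = -177*1 + 10 = -177 + 10 = -167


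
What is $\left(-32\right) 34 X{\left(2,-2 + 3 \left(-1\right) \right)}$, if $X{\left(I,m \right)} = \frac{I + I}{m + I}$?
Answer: $\frac{4352}{3} \approx 1450.7$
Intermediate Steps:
$X{\left(I,m \right)} = \frac{2 I}{I + m}$
$\left(-32\right) 34 X{\left(2,-2 + 3 \left(-1\right) \right)} = \left(-32\right) 34 \cdot 2 \cdot 2 \frac{1}{2 + \left(-2 + 3 \left(-1\right)\right)} = - 1088 \cdot 2 \cdot 2 \frac{1}{2 - 5} = - 1088 \cdot 2 \cdot 2 \frac{1}{-3} = - 1088 \cdot 2 \cdot 2 \left(- \frac{1}{3}\right) = \left(-1088\right) \left(- \frac{4}{3}\right) = \frac{4352}{3}$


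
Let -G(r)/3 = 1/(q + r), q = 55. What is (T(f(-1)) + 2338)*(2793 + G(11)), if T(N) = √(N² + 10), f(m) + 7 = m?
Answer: 71829205/11 + 61445*√74/22 ≈ 6.5540e+6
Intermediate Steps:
f(m) = -7 + m
T(N) = √(10 + N²)
G(r) = -3/(55 + r)
(T(f(-1)) + 2338)*(2793 + G(11)) = (√(10 + (-7 - 1)²) + 2338)*(2793 - 3/(55 + 11)) = (√(10 + (-8)²) + 2338)*(2793 - 3/66) = (√(10 + 64) + 2338)*(2793 - 3*1/66) = (√74 + 2338)*(2793 - 1/22) = (2338 + √74)*(61445/22) = 71829205/11 + 61445*√74/22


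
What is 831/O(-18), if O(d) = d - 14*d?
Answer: 277/78 ≈ 3.5513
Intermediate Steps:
O(d) = -13*d
831/O(-18) = 831/((-13*(-18))) = 831/234 = 831*(1/234) = 277/78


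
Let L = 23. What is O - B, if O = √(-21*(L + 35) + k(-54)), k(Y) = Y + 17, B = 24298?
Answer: -24298 + I*√1255 ≈ -24298.0 + 35.426*I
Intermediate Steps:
k(Y) = 17 + Y
O = I*√1255 (O = √(-21*(23 + 35) + (17 - 54)) = √(-21*58 - 37) = √(-1218 - 37) = √(-1255) = I*√1255 ≈ 35.426*I)
O - B = I*√1255 - 1*24298 = I*√1255 - 24298 = -24298 + I*√1255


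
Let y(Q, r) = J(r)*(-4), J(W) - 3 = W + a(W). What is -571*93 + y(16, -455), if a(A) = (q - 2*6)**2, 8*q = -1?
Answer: -830129/16 ≈ -51883.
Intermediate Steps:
q = -1/8 (q = (1/8)*(-1) = -1/8 ≈ -0.12500)
a(A) = 9409/64 (a(A) = (-1/8 - 2*6)**2 = (-1/8 - 12)**2 = (-97/8)**2 = 9409/64)
J(W) = 9601/64 + W (J(W) = 3 + (W + 9409/64) = 3 + (9409/64 + W) = 9601/64 + W)
y(Q, r) = -9601/16 - 4*r (y(Q, r) = (9601/64 + r)*(-4) = -9601/16 - 4*r)
-571*93 + y(16, -455) = -571*93 + (-9601/16 - 4*(-455)) = -53103 + (-9601/16 + 1820) = -53103 + 19519/16 = -830129/16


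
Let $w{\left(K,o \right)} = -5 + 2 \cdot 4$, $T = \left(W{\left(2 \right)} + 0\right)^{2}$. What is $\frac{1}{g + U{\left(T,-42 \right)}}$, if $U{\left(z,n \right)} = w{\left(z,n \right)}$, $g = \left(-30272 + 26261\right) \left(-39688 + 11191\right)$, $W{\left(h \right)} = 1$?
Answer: $\frac{1}{114301470} \approx 8.7488 \cdot 10^{-9}$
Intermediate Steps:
$g = 114301467$ ($g = \left(-4011\right) \left(-28497\right) = 114301467$)
$T = 1$ ($T = \left(1 + 0\right)^{2} = 1^{2} = 1$)
$w{\left(K,o \right)} = 3$ ($w{\left(K,o \right)} = -5 + 8 = 3$)
$U{\left(z,n \right)} = 3$
$\frac{1}{g + U{\left(T,-42 \right)}} = \frac{1}{114301467 + 3} = \frac{1}{114301470}$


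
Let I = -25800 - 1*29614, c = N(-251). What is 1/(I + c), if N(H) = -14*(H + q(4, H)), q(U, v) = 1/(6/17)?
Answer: -3/155819 ≈ -1.9253e-5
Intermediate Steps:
q(U, v) = 17/6 (q(U, v) = 1/(6*(1/17)) = 1/(6/17) = 17/6)
N(H) = -119/3 - 14*H (N(H) = -14*(H + 17/6) = -14*(17/6 + H) = -119/3 - 14*H)
c = 10423/3 (c = -119/3 - 14*(-251) = -119/3 + 3514 = 10423/3 ≈ 3474.3)
I = -55414 (I = -25800 - 29614 = -55414)
1/(I + c) = 1/(-55414 + 10423/3) = 1/(-155819/3) = -3/155819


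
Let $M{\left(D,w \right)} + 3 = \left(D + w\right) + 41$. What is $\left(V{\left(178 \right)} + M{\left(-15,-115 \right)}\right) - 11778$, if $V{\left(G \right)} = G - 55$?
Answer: $-11747$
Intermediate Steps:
$V{\left(G \right)} = -55 + G$
$M{\left(D,w \right)} = 38 + D + w$ ($M{\left(D,w \right)} = -3 + \left(\left(D + w\right) + 41\right) = -3 + \left(41 + D + w\right) = 38 + D + w$)
$\left(V{\left(178 \right)} + M{\left(-15,-115 \right)}\right) - 11778 = \left(\left(-55 + 178\right) - 92\right) - 11778 = \left(123 - 92\right) - 11778 = 31 - 11778 = -11747$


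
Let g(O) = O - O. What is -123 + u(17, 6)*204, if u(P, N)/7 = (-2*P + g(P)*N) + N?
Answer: -40107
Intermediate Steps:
g(O) = 0
u(P, N) = -14*P + 7*N (u(P, N) = 7*((-2*P + 0*N) + N) = 7*((-2*P + 0) + N) = 7*(-2*P + N) = 7*(N - 2*P) = -14*P + 7*N)
-123 + u(17, 6)*204 = -123 + (-14*17 + 7*6)*204 = -123 + (-238 + 42)*204 = -123 - 196*204 = -123 - 39984 = -40107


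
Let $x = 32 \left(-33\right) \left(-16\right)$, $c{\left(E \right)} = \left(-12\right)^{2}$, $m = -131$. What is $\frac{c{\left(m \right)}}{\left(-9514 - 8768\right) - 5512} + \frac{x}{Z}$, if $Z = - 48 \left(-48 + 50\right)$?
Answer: $- \frac{2093944}{11897} \approx -176.01$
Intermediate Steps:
$c{\left(E \right)} = 144$
$x = 16896$ ($x = \left(-1056\right) \left(-16\right) = 16896$)
$Z = -96$ ($Z = \left(-48\right) 2 = -96$)
$\frac{c{\left(m \right)}}{\left(-9514 - 8768\right) - 5512} + \frac{x}{Z} = \frac{144}{\left(-9514 - 8768\right) - 5512} + \frac{16896}{-96} = \frac{144}{-18282 - 5512} + 16896 \left(- \frac{1}{96}\right) = \frac{144}{-23794} - 176 = 144 \left(- \frac{1}{23794}\right) - 176 = - \frac{72}{11897} - 176 = - \frac{2093944}{11897}$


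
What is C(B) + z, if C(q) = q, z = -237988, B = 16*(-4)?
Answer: -238052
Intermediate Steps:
B = -64
C(B) + z = -64 - 237988 = -238052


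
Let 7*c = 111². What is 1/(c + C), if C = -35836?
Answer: -7/238531 ≈ -2.9346e-5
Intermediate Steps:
c = 12321/7 (c = (⅐)*111² = (⅐)*12321 = 12321/7 ≈ 1760.1)
1/(c + C) = 1/(12321/7 - 35836) = 1/(-238531/7) = -7/238531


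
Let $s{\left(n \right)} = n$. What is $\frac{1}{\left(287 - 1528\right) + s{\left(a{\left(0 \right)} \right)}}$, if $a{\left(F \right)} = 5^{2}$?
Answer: $- \frac{1}{1216} \approx -0.00082237$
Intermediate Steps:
$a{\left(F \right)} = 25$
$\frac{1}{\left(287 - 1528\right) + s{\left(a{\left(0 \right)} \right)}} = \frac{1}{\left(287 - 1528\right) + 25} = \frac{1}{-1241 + 25} = \frac{1}{-1216} = - \frac{1}{1216}$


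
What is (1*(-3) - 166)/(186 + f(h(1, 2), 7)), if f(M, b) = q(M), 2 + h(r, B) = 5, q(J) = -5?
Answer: -169/181 ≈ -0.93370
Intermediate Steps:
h(r, B) = 3 (h(r, B) = -2 + 5 = 3)
f(M, b) = -5
(1*(-3) - 166)/(186 + f(h(1, 2), 7)) = (1*(-3) - 166)/(186 - 5) = (-3 - 166)/181 = -169*1/181 = -169/181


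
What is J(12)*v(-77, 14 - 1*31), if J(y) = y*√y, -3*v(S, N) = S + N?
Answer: 752*√3 ≈ 1302.5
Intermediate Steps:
v(S, N) = -N/3 - S/3 (v(S, N) = -(S + N)/3 = -(N + S)/3 = -N/3 - S/3)
J(y) = y^(3/2)
J(12)*v(-77, 14 - 1*31) = 12^(3/2)*(-(14 - 1*31)/3 - ⅓*(-77)) = (24*√3)*(-(14 - 31)/3 + 77/3) = (24*√3)*(-⅓*(-17) + 77/3) = (24*√3)*(17/3 + 77/3) = (24*√3)*(94/3) = 752*√3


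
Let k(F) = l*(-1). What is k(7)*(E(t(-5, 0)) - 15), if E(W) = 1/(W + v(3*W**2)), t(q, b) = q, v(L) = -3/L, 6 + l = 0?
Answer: -1915/21 ≈ -91.190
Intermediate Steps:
l = -6 (l = -6 + 0 = -6)
k(F) = 6 (k(F) = -6*(-1) = 6)
E(W) = 1/(W - 1/W**2) (E(W) = 1/(W - 3*1/(3*W**2)) = 1/(W - 1/W**2))
k(7)*(E(t(-5, 0)) - 15) = 6*((-5)**2/(-1 + (-5)**3) - 15) = 6*(25/(-1 - 125) - 15) = 6*(25/(-126) - 15) = 6*(25*(-1/126) - 15) = 6*(-25/126 - 15) = 6*(-1915/126) = -1915/21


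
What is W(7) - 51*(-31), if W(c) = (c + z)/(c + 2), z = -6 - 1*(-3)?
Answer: 14233/9 ≈ 1581.4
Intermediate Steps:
z = -3 (z = -6 + 3 = -3)
W(c) = (-3 + c)/(2 + c) (W(c) = (c - 3)/(c + 2) = (-3 + c)/(2 + c))
W(7) - 51*(-31) = (-3 + 7)/(2 + 7) - 51*(-31) = 4/9 + 1581 = 14233/9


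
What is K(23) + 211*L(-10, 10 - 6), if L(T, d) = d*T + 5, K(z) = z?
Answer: -7362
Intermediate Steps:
L(T, d) = 5 + T*d (L(T, d) = T*d + 5 = 5 + T*d)
K(23) + 211*L(-10, 10 - 6) = 23 + 211*(5 - 10*(10 - 6)) = 23 + 211*(5 - 10*4) = 23 + 211*(5 - 40) = 23 + 211*(-35) = 23 - 7385 = -7362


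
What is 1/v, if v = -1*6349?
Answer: -1/6349 ≈ -0.00015751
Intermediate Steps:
v = -6349
1/v = 1/(-6349) = -1/6349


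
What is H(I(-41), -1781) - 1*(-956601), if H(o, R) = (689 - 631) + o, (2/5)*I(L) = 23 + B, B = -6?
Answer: 1913403/2 ≈ 9.5670e+5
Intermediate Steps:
I(L) = 85/2 (I(L) = 5*(23 - 6)/2 = (5/2)*17 = 85/2)
H(o, R) = 58 + o
H(I(-41), -1781) - 1*(-956601) = (58 + 85/2) - 1*(-956601) = 201/2 + 956601 = 1913403/2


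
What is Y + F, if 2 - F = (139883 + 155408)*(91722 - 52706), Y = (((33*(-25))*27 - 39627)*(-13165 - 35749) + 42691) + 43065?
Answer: -8493113470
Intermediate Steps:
Y = 3027960184 (Y = ((-825*27 - 39627)*(-48914) + 42691) + 43065 = ((-22275 - 39627)*(-48914) + 42691) + 43065 = (-61902*(-48914) + 42691) + 43065 = (3027874428 + 42691) + 43065 = 3027917119 + 43065 = 3027960184)
F = -11521073654 (F = 2 - (139883 + 155408)*(91722 - 52706) = 2 - 295291*39016 = 2 - 1*11521073656 = 2 - 11521073656 = -11521073654)
Y + F = 3027960184 - 11521073654 = -8493113470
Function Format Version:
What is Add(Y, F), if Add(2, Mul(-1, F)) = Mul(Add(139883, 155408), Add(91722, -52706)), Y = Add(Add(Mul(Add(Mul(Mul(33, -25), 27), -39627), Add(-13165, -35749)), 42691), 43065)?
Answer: -8493113470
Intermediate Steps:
Y = 3027960184 (Y = Add(Add(Mul(Add(Mul(-825, 27), -39627), -48914), 42691), 43065) = Add(Add(Mul(Add(-22275, -39627), -48914), 42691), 43065) = Add(Add(Mul(-61902, -48914), 42691), 43065) = Add(Add(3027874428, 42691), 43065) = Add(3027917119, 43065) = 3027960184)
F = -11521073654 (F = Add(2, Mul(-1, Mul(Add(139883, 155408), Add(91722, -52706)))) = Add(2, Mul(-1, Mul(295291, 39016))) = Add(2, Mul(-1, 11521073656)) = Add(2, -11521073656) = -11521073654)
Add(Y, F) = Add(3027960184, -11521073654) = -8493113470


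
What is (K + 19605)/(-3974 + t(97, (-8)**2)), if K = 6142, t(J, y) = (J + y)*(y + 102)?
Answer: 25747/22752 ≈ 1.1316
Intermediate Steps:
t(J, y) = (102 + y)*(J + y) (t(J, y) = (J + y)*(102 + y) = (102 + y)*(J + y))
(K + 19605)/(-3974 + t(97, (-8)**2)) = (6142 + 19605)/(-3974 + (((-8)**2)**2 + 102*97 + 102*(-8)**2 + 97*(-8)**2)) = 25747/(-3974 + (64**2 + 9894 + 102*64 + 97*64)) = 25747/(-3974 + (4096 + 9894 + 6528 + 6208)) = 25747/(-3974 + 26726) = 25747/22752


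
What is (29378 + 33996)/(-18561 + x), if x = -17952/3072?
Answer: -2027968/594139 ≈ -3.4133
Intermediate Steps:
x = -187/32 (x = -17952*1/3072 = -187/32 ≈ -5.8438)
(29378 + 33996)/(-18561 + x) = (29378 + 33996)/(-18561 - 187/32) = 63374/(-594139/32) = 63374*(-32/594139) = -2027968/594139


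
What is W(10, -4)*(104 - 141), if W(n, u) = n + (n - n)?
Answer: -370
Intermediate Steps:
W(n, u) = n (W(n, u) = n + 0 = n)
W(10, -4)*(104 - 141) = 10*(104 - 141) = 10*(-37) = -370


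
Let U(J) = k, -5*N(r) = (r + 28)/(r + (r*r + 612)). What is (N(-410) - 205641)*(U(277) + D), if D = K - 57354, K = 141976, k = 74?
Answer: -7328277253395744/420755 ≈ -1.7417e+10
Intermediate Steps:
N(r) = -(28 + r)/(5*(612 + r + r²)) (N(r) = -(r + 28)/(5*(r + (r*r + 612))) = -(28 + r)/(5*(r + (r² + 612))) = -(28 + r)/(5*(r + (612 + r²))) = -(28 + r)/(5*(612 + r + r²)))
U(J) = 74
D = 84622 (D = 141976 - 57354 = 84622)
(N(-410) - 205641)*(U(277) + D) = ((-28 - 1*(-410))/(5*(612 - 410 + (-410)²)) - 205641)*(74 + 84622) = ((-28 + 410)/(5*(612 - 410 + 168100)) - 205641)*84696 = ((⅕)*382/168302 - 205641)*84696 = ((⅕)*(1/168302)*382 - 205641)*84696 = (191/420755 - 205641)*84696 = -86524478764/420755*84696 = -7328277253395744/420755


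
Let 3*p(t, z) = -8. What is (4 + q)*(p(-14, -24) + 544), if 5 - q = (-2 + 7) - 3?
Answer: 11368/3 ≈ 3789.3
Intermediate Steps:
p(t, z) = -8/3 (p(t, z) = (⅓)*(-8) = -8/3)
q = 3 (q = 5 - ((-2 + 7) - 3) = 5 - (5 - 3) = 5 - 1*2 = 5 - 2 = 3)
(4 + q)*(p(-14, -24) + 544) = (4 + 3)*(-8/3 + 544) = 7*(1624/3) = 11368/3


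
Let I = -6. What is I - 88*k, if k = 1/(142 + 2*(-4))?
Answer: -446/67 ≈ -6.6567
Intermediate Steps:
k = 1/134 (k = 1/(142 - 8) = 1/134 ≈ 0.0074627)
I - 88*k = -6 - 88*1/134 = -6 - 44/67 = -446/67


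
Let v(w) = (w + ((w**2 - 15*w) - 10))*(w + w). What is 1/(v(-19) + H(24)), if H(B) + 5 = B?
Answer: -1/23427 ≈ -4.2686e-5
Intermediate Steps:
H(B) = -5 + B
v(w) = 2*w*(-10 + w**2 - 14*w) (v(w) = (w + (-10 + w**2 - 15*w))*(2*w) = (-10 + w**2 - 14*w)*(2*w) = 2*w*(-10 + w**2 - 14*w))
1/(v(-19) + H(24)) = 1/(2*(-19)*(-10 + (-19)**2 - 14*(-19)) + (-5 + 24)) = 1/(2*(-19)*(-10 + 361 + 266) + 19) = 1/(2*(-19)*617 + 19) = 1/(-23446 + 19) = 1/(-23427) = -1/23427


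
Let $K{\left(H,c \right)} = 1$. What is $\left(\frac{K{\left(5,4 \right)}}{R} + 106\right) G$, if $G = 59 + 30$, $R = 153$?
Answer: $\frac{1443491}{153} \approx 9434.6$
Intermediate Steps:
$G = 89$
$\left(\frac{K{\left(5,4 \right)}}{R} + 106\right) G = \left(1 \cdot \frac{1}{153} + 106\right) 89 = \left(\frac{1}{153} + 106\right) 89 = \frac{16219}{153} \cdot 89 = \frac{1443491}{153}$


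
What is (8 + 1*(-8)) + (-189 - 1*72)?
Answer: -261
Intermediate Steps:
(8 + 1*(-8)) + (-189 - 1*72) = (8 - 8) + (-189 - 72) = 0 - 261 = -261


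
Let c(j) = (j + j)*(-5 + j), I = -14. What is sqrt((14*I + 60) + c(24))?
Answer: 2*sqrt(194) ≈ 27.857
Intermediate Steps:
c(j) = 2*j*(-5 + j) (c(j) = (2*j)*(-5 + j) = 2*j*(-5 + j))
sqrt((14*I + 60) + c(24)) = sqrt((14*(-14) + 60) + 2*24*(-5 + 24)) = sqrt((-196 + 60) + 2*24*19) = sqrt(-136 + 912) = sqrt(776) = 2*sqrt(194)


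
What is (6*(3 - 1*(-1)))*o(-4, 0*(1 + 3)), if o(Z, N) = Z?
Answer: -96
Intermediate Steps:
(6*(3 - 1*(-1)))*o(-4, 0*(1 + 3)) = (6*(3 - 1*(-1)))*(-4) = (6*(3 + 1))*(-4) = (6*4)*(-4) = 24*(-4) = -96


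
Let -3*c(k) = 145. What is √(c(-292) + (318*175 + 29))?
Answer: 2*√125169/3 ≈ 235.86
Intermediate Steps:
c(k) = -145/3 (c(k) = -⅓*145 = -145/3)
√(c(-292) + (318*175 + 29)) = √(-145/3 + (318*175 + 29)) = √(-145/3 + (55650 + 29)) = √(-145/3 + 55679) = √(166892/3) = 2*√125169/3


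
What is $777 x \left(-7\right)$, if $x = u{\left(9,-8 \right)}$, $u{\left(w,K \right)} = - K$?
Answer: $-43512$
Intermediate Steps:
$x = 8$ ($x = \left(-1\right) \left(-8\right) = 8$)
$777 x \left(-7\right) = 777 \cdot 8 \left(-7\right) = 777 \left(-56\right) = -43512$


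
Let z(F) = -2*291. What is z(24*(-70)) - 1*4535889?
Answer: -4536471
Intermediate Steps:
z(F) = -582
z(24*(-70)) - 1*4535889 = -582 - 1*4535889 = -582 - 4535889 = -4536471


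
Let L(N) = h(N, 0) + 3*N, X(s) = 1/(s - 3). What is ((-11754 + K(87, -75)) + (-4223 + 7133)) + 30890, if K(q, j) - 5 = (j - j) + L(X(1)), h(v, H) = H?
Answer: 44099/2 ≈ 22050.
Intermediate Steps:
X(s) = 1/(-3 + s)
L(N) = 3*N (L(N) = 0 + 3*N = 3*N)
K(q, j) = 7/2 (K(q, j) = 5 + ((j - j) + 3/(-3 + 1)) = 5 + (0 + 3/(-2)) = 5 + (0 + 3*(-½)) = 5 + (0 - 3/2) = 5 - 3/2 = 7/2)
((-11754 + K(87, -75)) + (-4223 + 7133)) + 30890 = ((-11754 + 7/2) + (-4223 + 7133)) + 30890 = (-23501/2 + 2910) + 30890 = -17681/2 + 30890 = 44099/2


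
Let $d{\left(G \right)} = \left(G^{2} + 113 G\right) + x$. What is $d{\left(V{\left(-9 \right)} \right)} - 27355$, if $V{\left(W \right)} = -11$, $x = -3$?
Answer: $-28480$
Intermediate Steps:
$d{\left(G \right)} = -3 + G^{2} + 113 G$ ($d{\left(G \right)} = \left(G^{2} + 113 G\right) - 3 = -3 + G^{2} + 113 G$)
$d{\left(V{\left(-9 \right)} \right)} - 27355 = \left(-3 + \left(-11\right)^{2} + 113 \left(-11\right)\right) - 27355 = \left(-3 + 121 - 1243\right) - 27355 = -1125 - 27355 = -28480$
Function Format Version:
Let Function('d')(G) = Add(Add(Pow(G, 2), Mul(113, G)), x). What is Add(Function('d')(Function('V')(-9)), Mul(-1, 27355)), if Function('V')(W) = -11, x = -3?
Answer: -28480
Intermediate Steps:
Function('d')(G) = Add(-3, Pow(G, 2), Mul(113, G)) (Function('d')(G) = Add(Add(Pow(G, 2), Mul(113, G)), -3) = Add(-3, Pow(G, 2), Mul(113, G)))
Add(Function('d')(Function('V')(-9)), Mul(-1, 27355)) = Add(Add(-3, Pow(-11, 2), Mul(113, -11)), Mul(-1, 27355)) = Add(Add(-3, 121, -1243), -27355) = Add(-1125, -27355) = -28480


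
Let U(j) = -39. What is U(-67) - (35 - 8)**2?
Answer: -768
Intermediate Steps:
U(-67) - (35 - 8)**2 = -39 - (35 - 8)**2 = -39 - 1*27**2 = -39 - 1*729 = -39 - 729 = -768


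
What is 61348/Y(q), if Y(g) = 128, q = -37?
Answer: 15337/32 ≈ 479.28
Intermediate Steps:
61348/Y(q) = 61348/128 = 61348*(1/128) = 15337/32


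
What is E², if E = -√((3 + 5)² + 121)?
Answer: 185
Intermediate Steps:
E = -√185 (E = -√(8² + 121) = -√(64 + 121) = -√185 ≈ -13.601)
E² = (-√185)² = 185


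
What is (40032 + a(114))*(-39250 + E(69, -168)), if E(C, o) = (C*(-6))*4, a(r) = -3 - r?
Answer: -1632762990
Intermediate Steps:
E(C, o) = -24*C (E(C, o) = -6*C*4 = -24*C)
(40032 + a(114))*(-39250 + E(69, -168)) = (40032 + (-3 - 1*114))*(-39250 - 24*69) = (40032 + (-3 - 114))*(-39250 - 1656) = (40032 - 117)*(-40906) = 39915*(-40906) = -1632762990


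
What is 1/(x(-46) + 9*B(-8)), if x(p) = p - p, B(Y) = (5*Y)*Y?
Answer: 1/2880 ≈ 0.00034722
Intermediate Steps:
B(Y) = 5*Y²
x(p) = 0
1/(x(-46) + 9*B(-8)) = 1/(0 + 9*(5*(-8)²)) = 1/(0 + 9*(5*64)) = 1/(0 + 9*320) = 1/(0 + 2880) = 1/2880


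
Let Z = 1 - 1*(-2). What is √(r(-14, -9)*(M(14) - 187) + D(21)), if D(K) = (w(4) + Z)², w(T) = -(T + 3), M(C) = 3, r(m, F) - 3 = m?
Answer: 2*√510 ≈ 45.166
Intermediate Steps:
r(m, F) = 3 + m
Z = 3 (Z = 1 + 2 = 3)
w(T) = -3 - T (w(T) = -(3 + T) = -3 - T)
D(K) = 16 (D(K) = ((-3 - 1*4) + 3)² = ((-3 - 4) + 3)² = (-7 + 3)² = (-4)² = 16)
√(r(-14, -9)*(M(14) - 187) + D(21)) = √((3 - 14)*(3 - 187) + 16) = √(-11*(-184) + 16) = √(2024 + 16) = √2040 = 2*√510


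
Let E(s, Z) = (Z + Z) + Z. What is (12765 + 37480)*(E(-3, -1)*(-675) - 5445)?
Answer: -171837900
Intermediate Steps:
E(s, Z) = 3*Z (E(s, Z) = 2*Z + Z = 3*Z)
(12765 + 37480)*(E(-3, -1)*(-675) - 5445) = (12765 + 37480)*((3*(-1))*(-675) - 5445) = 50245*(-3*(-675) - 5445) = 50245*(2025 - 5445) = 50245*(-3420) = -171837900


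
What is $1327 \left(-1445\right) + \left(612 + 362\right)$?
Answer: $-1916541$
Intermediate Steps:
$1327 \left(-1445\right) + \left(612 + 362\right) = -1917515 + 974 = -1916541$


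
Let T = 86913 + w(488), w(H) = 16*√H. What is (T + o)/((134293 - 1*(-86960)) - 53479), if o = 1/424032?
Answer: 36853893217/71141544768 + 16*√122/83887 ≈ 0.52014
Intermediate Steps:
o = 1/424032 ≈ 2.3583e-6
T = 86913 + 32*√122 (T = 86913 + 16*√488 = 86913 + 16*(2*√122) = 86913 + 32*√122 ≈ 87267.)
(T + o)/((134293 - 1*(-86960)) - 53479) = ((86913 + 32*√122) + 1/424032)/((134293 - 1*(-86960)) - 53479) = (36853893217/424032 + 32*√122)/((134293 + 86960) - 53479) = (36853893217/424032 + 32*√122)/(221253 - 53479) = (36853893217/424032 + 32*√122)/167774 = (36853893217/424032 + 32*√122)*(1/167774) = 36853893217/71141544768 + 16*√122/83887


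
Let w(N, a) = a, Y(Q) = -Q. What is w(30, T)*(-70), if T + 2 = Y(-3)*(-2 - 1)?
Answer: 770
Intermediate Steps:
T = -11 (T = -2 + (-1*(-3))*(-2 - 1) = -2 + 3*(-3) = -2 - 9 = -11)
w(30, T)*(-70) = -11*(-70) = 770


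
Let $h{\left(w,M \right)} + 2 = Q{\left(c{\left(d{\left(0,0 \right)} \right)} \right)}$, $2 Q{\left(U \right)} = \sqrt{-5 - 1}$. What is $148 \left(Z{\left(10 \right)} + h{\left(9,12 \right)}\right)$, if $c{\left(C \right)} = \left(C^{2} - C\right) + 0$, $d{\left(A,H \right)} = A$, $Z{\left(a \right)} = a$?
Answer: $1184 + 74 i \sqrt{6} \approx 1184.0 + 181.26 i$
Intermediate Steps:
$c{\left(C \right)} = C^{2} - C$
$Q{\left(U \right)} = \frac{i \sqrt{6}}{2}$ ($Q{\left(U \right)} = \frac{\sqrt{-5 - 1}}{2} = \frac{\sqrt{-6}}{2} = \frac{i \sqrt{6}}{2}$)
$h{\left(w,M \right)} = -2 + \frac{i \sqrt{6}}{2}$
$148 \left(Z{\left(10 \right)} + h{\left(9,12 \right)}\right) = 148 \left(10 - \left(2 - \frac{i \sqrt{6}}{2}\right)\right) = 148 \left(8 + \frac{i \sqrt{6}}{2}\right) = 1184 + 74 i \sqrt{6}$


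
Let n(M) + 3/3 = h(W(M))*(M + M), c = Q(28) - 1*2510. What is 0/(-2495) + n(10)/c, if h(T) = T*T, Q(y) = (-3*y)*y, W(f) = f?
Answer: -1999/4862 ≈ -0.41115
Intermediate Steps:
Q(y) = -3*y²
h(T) = T²
c = -4862 (c = -3*28² - 1*2510 = -3*784 - 2510 = -2352 - 2510 = -4862)
n(M) = -1 + 2*M³ (n(M) = -1 + M²*(M + M) = -1 + M²*(2*M) = -1 + 2*M³)
0/(-2495) + n(10)/c = 0/(-2495) + (-1 + 2*10³)/(-4862) = 0*(-1/2495) + (-1 + 2*1000)*(-1/4862) = 0 + (-1 + 2000)*(-1/4862) = 0 + 1999*(-1/4862) = 0 - 1999/4862 = -1999/4862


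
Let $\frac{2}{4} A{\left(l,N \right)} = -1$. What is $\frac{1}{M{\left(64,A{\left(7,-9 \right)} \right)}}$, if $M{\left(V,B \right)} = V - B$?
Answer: $\frac{1}{66} \approx 0.015152$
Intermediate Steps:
$A{\left(l,N \right)} = -2$ ($A{\left(l,N \right)} = 2 \left(-1\right) = -2$)
$\frac{1}{M{\left(64,A{\left(7,-9 \right)} \right)}} = \frac{1}{64 - -2} = \frac{1}{64 + 2} = \frac{1}{66}$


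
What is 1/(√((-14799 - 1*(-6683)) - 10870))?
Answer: -I*√18986/18986 ≈ -0.0072574*I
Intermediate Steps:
1/(√((-14799 - 1*(-6683)) - 10870)) = 1/(√((-14799 + 6683) - 10870)) = 1/(√(-8116 - 10870)) = 1/(√(-18986)) = 1/(I*√18986) = -I*√18986/18986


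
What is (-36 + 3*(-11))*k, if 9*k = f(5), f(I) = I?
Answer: -115/3 ≈ -38.333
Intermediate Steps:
k = 5/9 (k = (⅑)*5 = 5/9 ≈ 0.55556)
(-36 + 3*(-11))*k = (-36 + 3*(-11))*(5/9) = (-36 - 33)*(5/9) = -69*5/9 = -115/3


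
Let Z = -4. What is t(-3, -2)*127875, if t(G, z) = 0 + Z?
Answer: -511500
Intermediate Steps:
t(G, z) = -4 (t(G, z) = 0 - 4 = -4)
t(-3, -2)*127875 = -4*127875 = -511500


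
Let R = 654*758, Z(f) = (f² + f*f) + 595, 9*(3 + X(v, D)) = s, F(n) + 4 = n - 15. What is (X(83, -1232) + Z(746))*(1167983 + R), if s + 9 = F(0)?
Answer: 16674729994420/9 ≈ 1.8527e+12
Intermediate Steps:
F(n) = -19 + n (F(n) = -4 + (n - 15) = -4 + (-15 + n) = -19 + n)
s = -28 (s = -9 + (-19 + 0) = -9 - 19 = -28)
X(v, D) = -55/9 (X(v, D) = -3 + (⅑)*(-28) = -3 - 28/9 = -55/9)
Z(f) = 595 + 2*f² (Z(f) = (f² + f²) + 595 = 2*f² + 595 = 595 + 2*f²)
R = 495732
(X(83, -1232) + Z(746))*(1167983 + R) = (-55/9 + (595 + 2*746²))*(1167983 + 495732) = (-55/9 + (595 + 2*556516))*1663715 = (-55/9 + (595 + 1113032))*1663715 = (-55/9 + 1113627)*1663715 = (10022588/9)*1663715 = 16674729994420/9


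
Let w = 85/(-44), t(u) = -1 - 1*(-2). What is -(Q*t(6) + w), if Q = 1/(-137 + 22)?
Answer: 9819/5060 ≈ 1.9405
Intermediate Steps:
t(u) = 1 (t(u) = -1 + 2 = 1)
w = -85/44 (w = 85*(-1/44) = -85/44 ≈ -1.9318)
Q = -1/115 (Q = 1/(-115) = -1/115 ≈ -0.0086956)
-(Q*t(6) + w) = -(-1/115*1 - 85/44) = -(-1/115 - 85/44) = -1*(-9819/5060) = 9819/5060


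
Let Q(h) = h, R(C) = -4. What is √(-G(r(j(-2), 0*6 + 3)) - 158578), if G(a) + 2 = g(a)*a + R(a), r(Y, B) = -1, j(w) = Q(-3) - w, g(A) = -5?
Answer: I*√158577 ≈ 398.22*I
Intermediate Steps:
j(w) = -3 - w
G(a) = -6 - 5*a (G(a) = -2 + (-5*a - 4) = -2 + (-4 - 5*a) = -6 - 5*a)
√(-G(r(j(-2), 0*6 + 3)) - 158578) = √(-(-6 - 5*(-1)) - 158578) = √(-(-6 + 5) - 158578) = √(-1*(-1) - 158578) = √(1 - 158578) = √(-158577) = I*√158577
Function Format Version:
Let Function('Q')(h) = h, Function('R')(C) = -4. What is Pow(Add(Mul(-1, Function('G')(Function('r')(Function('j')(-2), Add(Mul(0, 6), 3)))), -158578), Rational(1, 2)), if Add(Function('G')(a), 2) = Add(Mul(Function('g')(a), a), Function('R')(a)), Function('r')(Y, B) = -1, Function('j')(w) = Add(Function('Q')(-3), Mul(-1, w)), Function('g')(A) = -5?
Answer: Mul(I, Pow(158577, Rational(1, 2))) ≈ Mul(398.22, I)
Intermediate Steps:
Function('j')(w) = Add(-3, Mul(-1, w))
Function('G')(a) = Add(-6, Mul(-5, a)) (Function('G')(a) = Add(-2, Add(Mul(-5, a), -4)) = Add(-2, Add(-4, Mul(-5, a))) = Add(-6, Mul(-5, a)))
Pow(Add(Mul(-1, Function('G')(Function('r')(Function('j')(-2), Add(Mul(0, 6), 3)))), -158578), Rational(1, 2)) = Pow(Add(Mul(-1, Add(-6, Mul(-5, -1))), -158578), Rational(1, 2)) = Pow(Add(Mul(-1, Add(-6, 5)), -158578), Rational(1, 2)) = Pow(Add(Mul(-1, -1), -158578), Rational(1, 2)) = Pow(Add(1, -158578), Rational(1, 2)) = Pow(-158577, Rational(1, 2)) = Mul(I, Pow(158577, Rational(1, 2)))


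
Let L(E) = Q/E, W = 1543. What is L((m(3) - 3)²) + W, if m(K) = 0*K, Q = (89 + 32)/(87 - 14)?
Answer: 1013872/657 ≈ 1543.2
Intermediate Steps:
Q = 121/73 ≈ 1.6575
m(K) = 0
L(E) = 121/(73*E)
L((m(3) - 3)²) + W = 121/(73*((0 - 3)²)) + 1543 = 121/(73*((-3)²)) + 1543 = (121/73)/9 + 1543 = (121/73)*(⅑) + 1543 = 121/657 + 1543 = 1013872/657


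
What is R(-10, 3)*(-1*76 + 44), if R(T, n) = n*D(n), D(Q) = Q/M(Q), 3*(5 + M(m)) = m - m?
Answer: 288/5 ≈ 57.600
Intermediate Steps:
M(m) = -5 (M(m) = -5 + (m - m)/3 = -5 + (⅓)*0 = -5 + 0 = -5)
D(Q) = -Q/5 (D(Q) = Q/(-5) = Q*(-⅕) = -Q/5)
R(T, n) = -n²/5 (R(T, n) = n*(-n/5) = -n²/5)
R(-10, 3)*(-1*76 + 44) = (-⅕*3²)*(-1*76 + 44) = (-⅕*9)*(-76 + 44) = -9/5*(-32) = 288/5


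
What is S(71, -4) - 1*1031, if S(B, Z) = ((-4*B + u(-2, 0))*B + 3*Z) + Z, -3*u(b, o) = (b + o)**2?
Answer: -63917/3 ≈ -21306.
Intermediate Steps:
u(b, o) = -(b + o)**2/3
S(B, Z) = 4*Z + B*(-4/3 - 4*B) (S(B, Z) = ((-4*B - (-2 + 0)**2/3)*B + 3*Z) + Z = ((-4*B - 1/3*(-2)**2)*B + 3*Z) + Z = ((-4*B - 1/3*4)*B + 3*Z) + Z = ((-4*B - 4/3)*B + 3*Z) + Z = ((-4/3 - 4*B)*B + 3*Z) + Z = (B*(-4/3 - 4*B) + 3*Z) + Z = (3*Z + B*(-4/3 - 4*B)) + Z = 4*Z + B*(-4/3 - 4*B))
S(71, -4) - 1*1031 = (-4*71**2 + 4*(-4) - 4/3*71) - 1*1031 = (-4*5041 - 16 - 284/3) - 1031 = (-20164 - 16 - 284/3) - 1031 = -60824/3 - 1031 = -63917/3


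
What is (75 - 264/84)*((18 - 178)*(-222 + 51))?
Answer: 13762080/7 ≈ 1.9660e+6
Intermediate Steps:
(75 - 264/84)*((18 - 178)*(-222 + 51)) = (75 - 264*1/84)*(-160*(-171)) = (75 - 22/7)*27360 = (503/7)*27360 = 13762080/7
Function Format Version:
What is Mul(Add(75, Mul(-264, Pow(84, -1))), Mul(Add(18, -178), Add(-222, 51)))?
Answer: Rational(13762080, 7) ≈ 1.9660e+6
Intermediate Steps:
Mul(Add(75, Mul(-264, Pow(84, -1))), Mul(Add(18, -178), Add(-222, 51))) = Mul(Add(75, Mul(-264, Rational(1, 84))), Mul(-160, -171)) = Mul(Add(75, Rational(-22, 7)), 27360) = Mul(Rational(503, 7), 27360) = Rational(13762080, 7)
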